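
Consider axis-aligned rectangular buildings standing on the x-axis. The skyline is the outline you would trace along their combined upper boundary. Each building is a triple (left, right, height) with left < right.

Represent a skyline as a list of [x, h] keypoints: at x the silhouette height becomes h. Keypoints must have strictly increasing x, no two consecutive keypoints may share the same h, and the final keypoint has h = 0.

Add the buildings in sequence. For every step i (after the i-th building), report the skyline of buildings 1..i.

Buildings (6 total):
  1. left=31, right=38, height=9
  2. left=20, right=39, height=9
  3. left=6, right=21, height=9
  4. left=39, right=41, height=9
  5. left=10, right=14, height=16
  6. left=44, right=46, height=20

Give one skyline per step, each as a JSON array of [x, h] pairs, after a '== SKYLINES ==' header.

== SKYLINES ==
[[31,9],[38,0]]
[[20,9],[39,0]]
[[6,9],[39,0]]
[[6,9],[41,0]]
[[6,9],[10,16],[14,9],[41,0]]
[[6,9],[10,16],[14,9],[41,0],[44,20],[46,0]]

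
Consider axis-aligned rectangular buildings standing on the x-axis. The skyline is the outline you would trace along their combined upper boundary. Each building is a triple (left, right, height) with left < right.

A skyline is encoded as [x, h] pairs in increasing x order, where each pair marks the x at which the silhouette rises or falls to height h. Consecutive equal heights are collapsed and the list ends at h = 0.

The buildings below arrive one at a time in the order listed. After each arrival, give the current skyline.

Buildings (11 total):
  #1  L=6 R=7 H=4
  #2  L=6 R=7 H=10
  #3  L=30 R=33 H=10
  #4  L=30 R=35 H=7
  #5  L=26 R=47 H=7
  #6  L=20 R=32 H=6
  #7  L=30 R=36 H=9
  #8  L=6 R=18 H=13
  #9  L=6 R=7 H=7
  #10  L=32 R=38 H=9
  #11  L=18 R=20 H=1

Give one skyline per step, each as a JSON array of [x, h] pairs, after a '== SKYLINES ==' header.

== SKYLINES ==
[[6,4],[7,0]]
[[6,10],[7,0]]
[[6,10],[7,0],[30,10],[33,0]]
[[6,10],[7,0],[30,10],[33,7],[35,0]]
[[6,10],[7,0],[26,7],[30,10],[33,7],[47,0]]
[[6,10],[7,0],[20,6],[26,7],[30,10],[33,7],[47,0]]
[[6,10],[7,0],[20,6],[26,7],[30,10],[33,9],[36,7],[47,0]]
[[6,13],[18,0],[20,6],[26,7],[30,10],[33,9],[36,7],[47,0]]
[[6,13],[18,0],[20,6],[26,7],[30,10],[33,9],[36,7],[47,0]]
[[6,13],[18,0],[20,6],[26,7],[30,10],[33,9],[38,7],[47,0]]
[[6,13],[18,1],[20,6],[26,7],[30,10],[33,9],[38,7],[47,0]]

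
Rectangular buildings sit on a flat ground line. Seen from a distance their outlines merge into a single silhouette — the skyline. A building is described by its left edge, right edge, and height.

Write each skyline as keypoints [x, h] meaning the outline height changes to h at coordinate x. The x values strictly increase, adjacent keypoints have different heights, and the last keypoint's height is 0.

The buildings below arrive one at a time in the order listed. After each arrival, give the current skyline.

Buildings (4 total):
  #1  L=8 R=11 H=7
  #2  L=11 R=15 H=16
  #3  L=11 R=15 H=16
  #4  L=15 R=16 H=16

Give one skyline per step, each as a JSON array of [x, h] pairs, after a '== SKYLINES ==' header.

== SKYLINES ==
[[8,7],[11,0]]
[[8,7],[11,16],[15,0]]
[[8,7],[11,16],[15,0]]
[[8,7],[11,16],[16,0]]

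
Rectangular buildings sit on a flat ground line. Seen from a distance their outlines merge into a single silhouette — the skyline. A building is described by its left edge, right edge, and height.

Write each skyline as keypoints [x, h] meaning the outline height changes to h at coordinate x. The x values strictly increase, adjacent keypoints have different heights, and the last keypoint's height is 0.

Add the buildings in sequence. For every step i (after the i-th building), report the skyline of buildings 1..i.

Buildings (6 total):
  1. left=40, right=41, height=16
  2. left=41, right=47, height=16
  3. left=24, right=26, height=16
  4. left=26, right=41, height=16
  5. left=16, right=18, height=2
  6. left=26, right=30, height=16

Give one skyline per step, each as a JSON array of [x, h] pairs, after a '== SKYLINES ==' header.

== SKYLINES ==
[[40,16],[41,0]]
[[40,16],[47,0]]
[[24,16],[26,0],[40,16],[47,0]]
[[24,16],[47,0]]
[[16,2],[18,0],[24,16],[47,0]]
[[16,2],[18,0],[24,16],[47,0]]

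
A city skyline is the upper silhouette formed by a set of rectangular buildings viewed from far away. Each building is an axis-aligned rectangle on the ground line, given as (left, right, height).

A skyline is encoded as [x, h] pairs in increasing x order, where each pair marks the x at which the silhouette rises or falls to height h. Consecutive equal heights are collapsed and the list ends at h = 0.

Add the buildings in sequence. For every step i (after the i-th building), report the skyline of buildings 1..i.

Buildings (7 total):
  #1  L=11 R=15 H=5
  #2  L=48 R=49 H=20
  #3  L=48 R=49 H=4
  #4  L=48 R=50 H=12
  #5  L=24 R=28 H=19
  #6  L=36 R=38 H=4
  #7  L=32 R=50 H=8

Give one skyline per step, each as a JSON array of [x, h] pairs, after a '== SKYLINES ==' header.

== SKYLINES ==
[[11,5],[15,0]]
[[11,5],[15,0],[48,20],[49,0]]
[[11,5],[15,0],[48,20],[49,0]]
[[11,5],[15,0],[48,20],[49,12],[50,0]]
[[11,5],[15,0],[24,19],[28,0],[48,20],[49,12],[50,0]]
[[11,5],[15,0],[24,19],[28,0],[36,4],[38,0],[48,20],[49,12],[50,0]]
[[11,5],[15,0],[24,19],[28,0],[32,8],[48,20],[49,12],[50,0]]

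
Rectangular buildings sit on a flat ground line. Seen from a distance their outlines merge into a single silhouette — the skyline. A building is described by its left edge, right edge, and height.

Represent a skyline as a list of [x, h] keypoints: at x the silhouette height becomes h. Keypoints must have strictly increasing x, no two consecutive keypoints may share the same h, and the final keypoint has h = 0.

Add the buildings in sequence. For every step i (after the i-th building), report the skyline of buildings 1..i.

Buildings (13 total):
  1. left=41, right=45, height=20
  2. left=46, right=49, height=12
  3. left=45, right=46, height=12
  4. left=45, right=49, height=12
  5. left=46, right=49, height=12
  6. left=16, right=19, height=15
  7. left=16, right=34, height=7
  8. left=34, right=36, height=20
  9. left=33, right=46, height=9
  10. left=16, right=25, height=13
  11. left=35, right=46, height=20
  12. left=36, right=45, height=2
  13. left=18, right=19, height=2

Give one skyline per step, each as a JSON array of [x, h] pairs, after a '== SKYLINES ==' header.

== SKYLINES ==
[[41,20],[45,0]]
[[41,20],[45,0],[46,12],[49,0]]
[[41,20],[45,12],[49,0]]
[[41,20],[45,12],[49,0]]
[[41,20],[45,12],[49,0]]
[[16,15],[19,0],[41,20],[45,12],[49,0]]
[[16,15],[19,7],[34,0],[41,20],[45,12],[49,0]]
[[16,15],[19,7],[34,20],[36,0],[41,20],[45,12],[49,0]]
[[16,15],[19,7],[33,9],[34,20],[36,9],[41,20],[45,12],[49,0]]
[[16,15],[19,13],[25,7],[33,9],[34,20],[36,9],[41,20],[45,12],[49,0]]
[[16,15],[19,13],[25,7],[33,9],[34,20],[46,12],[49,0]]
[[16,15],[19,13],[25,7],[33,9],[34,20],[46,12],[49,0]]
[[16,15],[19,13],[25,7],[33,9],[34,20],[46,12],[49,0]]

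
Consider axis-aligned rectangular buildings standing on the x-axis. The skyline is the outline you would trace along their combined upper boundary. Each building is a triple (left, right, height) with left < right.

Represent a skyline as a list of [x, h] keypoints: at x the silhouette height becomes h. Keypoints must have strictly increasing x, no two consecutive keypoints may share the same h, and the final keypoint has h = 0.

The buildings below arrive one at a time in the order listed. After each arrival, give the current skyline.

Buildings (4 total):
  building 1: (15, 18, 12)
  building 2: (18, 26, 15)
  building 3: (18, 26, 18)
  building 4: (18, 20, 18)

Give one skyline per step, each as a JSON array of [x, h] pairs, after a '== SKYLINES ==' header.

== SKYLINES ==
[[15,12],[18,0]]
[[15,12],[18,15],[26,0]]
[[15,12],[18,18],[26,0]]
[[15,12],[18,18],[26,0]]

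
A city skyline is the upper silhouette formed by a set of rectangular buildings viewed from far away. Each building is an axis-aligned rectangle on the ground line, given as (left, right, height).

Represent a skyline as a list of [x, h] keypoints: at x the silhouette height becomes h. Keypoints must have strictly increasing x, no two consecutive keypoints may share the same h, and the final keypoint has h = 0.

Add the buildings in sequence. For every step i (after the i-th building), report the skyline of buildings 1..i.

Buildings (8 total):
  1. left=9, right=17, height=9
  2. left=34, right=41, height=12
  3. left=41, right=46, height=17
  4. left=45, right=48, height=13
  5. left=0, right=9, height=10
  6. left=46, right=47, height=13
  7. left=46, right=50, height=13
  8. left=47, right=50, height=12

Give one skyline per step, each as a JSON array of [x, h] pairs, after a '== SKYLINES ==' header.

== SKYLINES ==
[[9,9],[17,0]]
[[9,9],[17,0],[34,12],[41,0]]
[[9,9],[17,0],[34,12],[41,17],[46,0]]
[[9,9],[17,0],[34,12],[41,17],[46,13],[48,0]]
[[0,10],[9,9],[17,0],[34,12],[41,17],[46,13],[48,0]]
[[0,10],[9,9],[17,0],[34,12],[41,17],[46,13],[48,0]]
[[0,10],[9,9],[17,0],[34,12],[41,17],[46,13],[50,0]]
[[0,10],[9,9],[17,0],[34,12],[41,17],[46,13],[50,0]]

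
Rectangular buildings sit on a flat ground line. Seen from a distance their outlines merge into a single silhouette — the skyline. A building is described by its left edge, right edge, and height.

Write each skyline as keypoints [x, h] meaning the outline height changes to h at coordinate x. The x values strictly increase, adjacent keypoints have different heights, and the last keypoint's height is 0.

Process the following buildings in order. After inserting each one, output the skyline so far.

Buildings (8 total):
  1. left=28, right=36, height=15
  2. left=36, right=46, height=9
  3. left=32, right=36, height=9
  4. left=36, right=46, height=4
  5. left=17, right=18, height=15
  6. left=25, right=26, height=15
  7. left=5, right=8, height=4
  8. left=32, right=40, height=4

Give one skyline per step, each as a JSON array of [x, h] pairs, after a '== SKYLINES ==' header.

== SKYLINES ==
[[28,15],[36,0]]
[[28,15],[36,9],[46,0]]
[[28,15],[36,9],[46,0]]
[[28,15],[36,9],[46,0]]
[[17,15],[18,0],[28,15],[36,9],[46,0]]
[[17,15],[18,0],[25,15],[26,0],[28,15],[36,9],[46,0]]
[[5,4],[8,0],[17,15],[18,0],[25,15],[26,0],[28,15],[36,9],[46,0]]
[[5,4],[8,0],[17,15],[18,0],[25,15],[26,0],[28,15],[36,9],[46,0]]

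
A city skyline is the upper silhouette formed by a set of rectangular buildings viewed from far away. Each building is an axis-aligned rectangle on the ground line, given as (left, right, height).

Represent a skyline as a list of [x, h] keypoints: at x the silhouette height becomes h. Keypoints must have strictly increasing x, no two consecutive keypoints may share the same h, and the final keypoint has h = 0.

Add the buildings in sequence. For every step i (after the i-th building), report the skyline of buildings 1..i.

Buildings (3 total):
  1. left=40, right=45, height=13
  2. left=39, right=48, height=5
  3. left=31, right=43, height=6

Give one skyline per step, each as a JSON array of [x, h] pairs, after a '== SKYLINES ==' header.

== SKYLINES ==
[[40,13],[45,0]]
[[39,5],[40,13],[45,5],[48,0]]
[[31,6],[40,13],[45,5],[48,0]]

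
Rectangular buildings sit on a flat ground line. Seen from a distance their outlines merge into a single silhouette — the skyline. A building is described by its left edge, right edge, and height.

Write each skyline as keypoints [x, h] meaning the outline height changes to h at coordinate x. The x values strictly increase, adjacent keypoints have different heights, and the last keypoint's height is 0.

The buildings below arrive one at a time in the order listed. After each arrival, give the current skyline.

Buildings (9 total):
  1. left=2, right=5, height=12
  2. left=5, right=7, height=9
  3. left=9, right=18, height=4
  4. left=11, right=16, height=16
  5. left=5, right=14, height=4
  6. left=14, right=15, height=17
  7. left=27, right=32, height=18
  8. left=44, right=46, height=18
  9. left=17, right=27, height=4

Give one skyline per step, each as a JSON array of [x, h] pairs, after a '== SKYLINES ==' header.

== SKYLINES ==
[[2,12],[5,0]]
[[2,12],[5,9],[7,0]]
[[2,12],[5,9],[7,0],[9,4],[18,0]]
[[2,12],[5,9],[7,0],[9,4],[11,16],[16,4],[18,0]]
[[2,12],[5,9],[7,4],[11,16],[16,4],[18,0]]
[[2,12],[5,9],[7,4],[11,16],[14,17],[15,16],[16,4],[18,0]]
[[2,12],[5,9],[7,4],[11,16],[14,17],[15,16],[16,4],[18,0],[27,18],[32,0]]
[[2,12],[5,9],[7,4],[11,16],[14,17],[15,16],[16,4],[18,0],[27,18],[32,0],[44,18],[46,0]]
[[2,12],[5,9],[7,4],[11,16],[14,17],[15,16],[16,4],[27,18],[32,0],[44,18],[46,0]]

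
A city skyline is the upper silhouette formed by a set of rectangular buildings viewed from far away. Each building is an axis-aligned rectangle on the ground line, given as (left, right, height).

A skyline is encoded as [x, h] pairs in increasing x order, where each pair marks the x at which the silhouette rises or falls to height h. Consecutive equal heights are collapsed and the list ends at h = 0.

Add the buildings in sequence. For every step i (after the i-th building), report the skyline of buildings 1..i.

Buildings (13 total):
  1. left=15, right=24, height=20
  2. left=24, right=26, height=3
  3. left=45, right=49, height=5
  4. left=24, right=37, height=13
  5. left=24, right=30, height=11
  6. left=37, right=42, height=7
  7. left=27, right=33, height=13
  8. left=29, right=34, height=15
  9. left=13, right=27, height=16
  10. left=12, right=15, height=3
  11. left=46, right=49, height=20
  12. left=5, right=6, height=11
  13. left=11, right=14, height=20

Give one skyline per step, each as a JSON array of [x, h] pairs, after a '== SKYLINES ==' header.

== SKYLINES ==
[[15,20],[24,0]]
[[15,20],[24,3],[26,0]]
[[15,20],[24,3],[26,0],[45,5],[49,0]]
[[15,20],[24,13],[37,0],[45,5],[49,0]]
[[15,20],[24,13],[37,0],[45,5],[49,0]]
[[15,20],[24,13],[37,7],[42,0],[45,5],[49,0]]
[[15,20],[24,13],[37,7],[42,0],[45,5],[49,0]]
[[15,20],[24,13],[29,15],[34,13],[37,7],[42,0],[45,5],[49,0]]
[[13,16],[15,20],[24,16],[27,13],[29,15],[34,13],[37,7],[42,0],[45,5],[49,0]]
[[12,3],[13,16],[15,20],[24,16],[27,13],[29,15],[34,13],[37,7],[42,0],[45,5],[49,0]]
[[12,3],[13,16],[15,20],[24,16],[27,13],[29,15],[34,13],[37,7],[42,0],[45,5],[46,20],[49,0]]
[[5,11],[6,0],[12,3],[13,16],[15,20],[24,16],[27,13],[29,15],[34,13],[37,7],[42,0],[45,5],[46,20],[49,0]]
[[5,11],[6,0],[11,20],[14,16],[15,20],[24,16],[27,13],[29,15],[34,13],[37,7],[42,0],[45,5],[46,20],[49,0]]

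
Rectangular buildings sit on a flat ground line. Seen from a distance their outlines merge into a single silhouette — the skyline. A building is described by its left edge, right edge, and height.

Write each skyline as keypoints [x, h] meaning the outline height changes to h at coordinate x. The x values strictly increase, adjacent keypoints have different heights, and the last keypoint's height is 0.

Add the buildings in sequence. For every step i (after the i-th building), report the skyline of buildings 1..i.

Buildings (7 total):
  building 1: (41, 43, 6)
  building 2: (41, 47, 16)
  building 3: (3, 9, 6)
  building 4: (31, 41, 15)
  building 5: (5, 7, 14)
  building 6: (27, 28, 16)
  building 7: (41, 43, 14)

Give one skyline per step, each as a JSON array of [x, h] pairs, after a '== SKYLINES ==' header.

== SKYLINES ==
[[41,6],[43,0]]
[[41,16],[47,0]]
[[3,6],[9,0],[41,16],[47,0]]
[[3,6],[9,0],[31,15],[41,16],[47,0]]
[[3,6],[5,14],[7,6],[9,0],[31,15],[41,16],[47,0]]
[[3,6],[5,14],[7,6],[9,0],[27,16],[28,0],[31,15],[41,16],[47,0]]
[[3,6],[5,14],[7,6],[9,0],[27,16],[28,0],[31,15],[41,16],[47,0]]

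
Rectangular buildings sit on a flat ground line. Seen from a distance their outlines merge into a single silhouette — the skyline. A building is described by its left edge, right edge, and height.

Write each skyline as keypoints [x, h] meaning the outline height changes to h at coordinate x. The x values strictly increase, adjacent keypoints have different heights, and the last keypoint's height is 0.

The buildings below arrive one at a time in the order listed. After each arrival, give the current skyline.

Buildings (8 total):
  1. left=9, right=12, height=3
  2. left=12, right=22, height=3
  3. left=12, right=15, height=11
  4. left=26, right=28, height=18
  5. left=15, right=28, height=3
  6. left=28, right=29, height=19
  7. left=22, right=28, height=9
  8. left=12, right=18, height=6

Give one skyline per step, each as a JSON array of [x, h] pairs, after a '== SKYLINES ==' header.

== SKYLINES ==
[[9,3],[12,0]]
[[9,3],[22,0]]
[[9,3],[12,11],[15,3],[22,0]]
[[9,3],[12,11],[15,3],[22,0],[26,18],[28,0]]
[[9,3],[12,11],[15,3],[26,18],[28,0]]
[[9,3],[12,11],[15,3],[26,18],[28,19],[29,0]]
[[9,3],[12,11],[15,3],[22,9],[26,18],[28,19],[29,0]]
[[9,3],[12,11],[15,6],[18,3],[22,9],[26,18],[28,19],[29,0]]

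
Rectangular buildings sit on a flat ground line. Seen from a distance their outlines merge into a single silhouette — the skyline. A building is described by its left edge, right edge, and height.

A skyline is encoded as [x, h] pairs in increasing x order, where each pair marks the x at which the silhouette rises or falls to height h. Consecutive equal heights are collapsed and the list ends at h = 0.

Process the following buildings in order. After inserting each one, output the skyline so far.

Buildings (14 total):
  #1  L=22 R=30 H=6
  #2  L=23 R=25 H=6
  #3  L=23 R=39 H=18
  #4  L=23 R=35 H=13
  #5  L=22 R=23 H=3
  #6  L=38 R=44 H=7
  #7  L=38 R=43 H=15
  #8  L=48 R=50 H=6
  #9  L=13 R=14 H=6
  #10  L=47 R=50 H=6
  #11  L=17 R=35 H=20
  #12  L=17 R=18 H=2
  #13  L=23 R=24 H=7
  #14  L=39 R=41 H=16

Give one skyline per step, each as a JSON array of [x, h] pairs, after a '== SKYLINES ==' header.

== SKYLINES ==
[[22,6],[30,0]]
[[22,6],[30,0]]
[[22,6],[23,18],[39,0]]
[[22,6],[23,18],[39,0]]
[[22,6],[23,18],[39,0]]
[[22,6],[23,18],[39,7],[44,0]]
[[22,6],[23,18],[39,15],[43,7],[44,0]]
[[22,6],[23,18],[39,15],[43,7],[44,0],[48,6],[50,0]]
[[13,6],[14,0],[22,6],[23,18],[39,15],[43,7],[44,0],[48,6],[50,0]]
[[13,6],[14,0],[22,6],[23,18],[39,15],[43,7],[44,0],[47,6],[50,0]]
[[13,6],[14,0],[17,20],[35,18],[39,15],[43,7],[44,0],[47,6],[50,0]]
[[13,6],[14,0],[17,20],[35,18],[39,15],[43,7],[44,0],[47,6],[50,0]]
[[13,6],[14,0],[17,20],[35,18],[39,15],[43,7],[44,0],[47,6],[50,0]]
[[13,6],[14,0],[17,20],[35,18],[39,16],[41,15],[43,7],[44,0],[47,6],[50,0]]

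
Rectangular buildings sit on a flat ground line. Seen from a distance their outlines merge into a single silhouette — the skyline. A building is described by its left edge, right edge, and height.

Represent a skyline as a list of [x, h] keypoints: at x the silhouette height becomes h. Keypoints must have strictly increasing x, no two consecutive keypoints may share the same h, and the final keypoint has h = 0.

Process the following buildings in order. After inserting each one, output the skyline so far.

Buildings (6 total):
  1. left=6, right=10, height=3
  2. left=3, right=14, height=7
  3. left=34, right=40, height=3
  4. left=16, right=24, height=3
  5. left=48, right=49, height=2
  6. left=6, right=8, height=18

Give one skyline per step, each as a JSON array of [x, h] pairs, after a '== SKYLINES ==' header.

== SKYLINES ==
[[6,3],[10,0]]
[[3,7],[14,0]]
[[3,7],[14,0],[34,3],[40,0]]
[[3,7],[14,0],[16,3],[24,0],[34,3],[40,0]]
[[3,7],[14,0],[16,3],[24,0],[34,3],[40,0],[48,2],[49,0]]
[[3,7],[6,18],[8,7],[14,0],[16,3],[24,0],[34,3],[40,0],[48,2],[49,0]]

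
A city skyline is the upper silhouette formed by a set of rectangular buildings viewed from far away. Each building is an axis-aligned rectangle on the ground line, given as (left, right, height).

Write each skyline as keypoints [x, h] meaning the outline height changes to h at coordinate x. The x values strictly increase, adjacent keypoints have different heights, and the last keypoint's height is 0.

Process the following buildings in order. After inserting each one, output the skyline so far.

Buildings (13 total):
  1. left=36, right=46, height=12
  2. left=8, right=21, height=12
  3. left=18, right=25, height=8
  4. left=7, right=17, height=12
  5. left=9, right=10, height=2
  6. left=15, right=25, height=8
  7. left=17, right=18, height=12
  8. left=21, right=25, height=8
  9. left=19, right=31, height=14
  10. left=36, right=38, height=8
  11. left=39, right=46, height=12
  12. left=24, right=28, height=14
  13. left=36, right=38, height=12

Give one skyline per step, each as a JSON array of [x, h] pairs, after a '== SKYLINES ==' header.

== SKYLINES ==
[[36,12],[46,0]]
[[8,12],[21,0],[36,12],[46,0]]
[[8,12],[21,8],[25,0],[36,12],[46,0]]
[[7,12],[21,8],[25,0],[36,12],[46,0]]
[[7,12],[21,8],[25,0],[36,12],[46,0]]
[[7,12],[21,8],[25,0],[36,12],[46,0]]
[[7,12],[21,8],[25,0],[36,12],[46,0]]
[[7,12],[21,8],[25,0],[36,12],[46,0]]
[[7,12],[19,14],[31,0],[36,12],[46,0]]
[[7,12],[19,14],[31,0],[36,12],[46,0]]
[[7,12],[19,14],[31,0],[36,12],[46,0]]
[[7,12],[19,14],[31,0],[36,12],[46,0]]
[[7,12],[19,14],[31,0],[36,12],[46,0]]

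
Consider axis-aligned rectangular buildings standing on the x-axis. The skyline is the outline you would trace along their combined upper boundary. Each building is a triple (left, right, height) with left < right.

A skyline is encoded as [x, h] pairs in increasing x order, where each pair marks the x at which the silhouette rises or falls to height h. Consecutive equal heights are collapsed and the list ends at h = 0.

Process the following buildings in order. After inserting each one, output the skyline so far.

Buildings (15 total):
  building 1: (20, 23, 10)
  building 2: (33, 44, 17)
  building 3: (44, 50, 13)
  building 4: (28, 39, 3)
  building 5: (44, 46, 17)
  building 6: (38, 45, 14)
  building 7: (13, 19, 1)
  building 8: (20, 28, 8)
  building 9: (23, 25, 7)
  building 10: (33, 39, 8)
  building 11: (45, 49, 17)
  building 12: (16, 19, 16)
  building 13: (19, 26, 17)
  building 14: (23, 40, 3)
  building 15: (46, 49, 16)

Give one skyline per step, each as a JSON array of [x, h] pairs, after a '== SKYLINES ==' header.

== SKYLINES ==
[[20,10],[23,0]]
[[20,10],[23,0],[33,17],[44,0]]
[[20,10],[23,0],[33,17],[44,13],[50,0]]
[[20,10],[23,0],[28,3],[33,17],[44,13],[50,0]]
[[20,10],[23,0],[28,3],[33,17],[46,13],[50,0]]
[[20,10],[23,0],[28,3],[33,17],[46,13],[50,0]]
[[13,1],[19,0],[20,10],[23,0],[28,3],[33,17],[46,13],[50,0]]
[[13,1],[19,0],[20,10],[23,8],[28,3],[33,17],[46,13],[50,0]]
[[13,1],[19,0],[20,10],[23,8],[28,3],[33,17],[46,13],[50,0]]
[[13,1],[19,0],[20,10],[23,8],[28,3],[33,17],[46,13],[50,0]]
[[13,1],[19,0],[20,10],[23,8],[28,3],[33,17],[49,13],[50,0]]
[[13,1],[16,16],[19,0],[20,10],[23,8],[28,3],[33,17],[49,13],[50,0]]
[[13,1],[16,16],[19,17],[26,8],[28,3],[33,17],[49,13],[50,0]]
[[13,1],[16,16],[19,17],[26,8],[28,3],[33,17],[49,13],[50,0]]
[[13,1],[16,16],[19,17],[26,8],[28,3],[33,17],[49,13],[50,0]]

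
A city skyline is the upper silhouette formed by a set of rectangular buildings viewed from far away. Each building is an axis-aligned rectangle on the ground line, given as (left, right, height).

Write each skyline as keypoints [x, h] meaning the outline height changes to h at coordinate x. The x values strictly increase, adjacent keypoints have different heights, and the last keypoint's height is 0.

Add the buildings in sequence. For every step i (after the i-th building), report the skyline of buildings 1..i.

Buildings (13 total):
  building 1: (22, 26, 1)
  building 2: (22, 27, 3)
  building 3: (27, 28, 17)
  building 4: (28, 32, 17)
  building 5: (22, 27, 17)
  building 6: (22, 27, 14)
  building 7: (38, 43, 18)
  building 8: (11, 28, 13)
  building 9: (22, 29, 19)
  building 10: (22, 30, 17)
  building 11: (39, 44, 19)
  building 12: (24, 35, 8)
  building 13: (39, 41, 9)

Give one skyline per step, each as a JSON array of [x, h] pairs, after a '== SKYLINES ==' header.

== SKYLINES ==
[[22,1],[26,0]]
[[22,3],[27,0]]
[[22,3],[27,17],[28,0]]
[[22,3],[27,17],[32,0]]
[[22,17],[32,0]]
[[22,17],[32,0]]
[[22,17],[32,0],[38,18],[43,0]]
[[11,13],[22,17],[32,0],[38,18],[43,0]]
[[11,13],[22,19],[29,17],[32,0],[38,18],[43,0]]
[[11,13],[22,19],[29,17],[32,0],[38,18],[43,0]]
[[11,13],[22,19],[29,17],[32,0],[38,18],[39,19],[44,0]]
[[11,13],[22,19],[29,17],[32,8],[35,0],[38,18],[39,19],[44,0]]
[[11,13],[22,19],[29,17],[32,8],[35,0],[38,18],[39,19],[44,0]]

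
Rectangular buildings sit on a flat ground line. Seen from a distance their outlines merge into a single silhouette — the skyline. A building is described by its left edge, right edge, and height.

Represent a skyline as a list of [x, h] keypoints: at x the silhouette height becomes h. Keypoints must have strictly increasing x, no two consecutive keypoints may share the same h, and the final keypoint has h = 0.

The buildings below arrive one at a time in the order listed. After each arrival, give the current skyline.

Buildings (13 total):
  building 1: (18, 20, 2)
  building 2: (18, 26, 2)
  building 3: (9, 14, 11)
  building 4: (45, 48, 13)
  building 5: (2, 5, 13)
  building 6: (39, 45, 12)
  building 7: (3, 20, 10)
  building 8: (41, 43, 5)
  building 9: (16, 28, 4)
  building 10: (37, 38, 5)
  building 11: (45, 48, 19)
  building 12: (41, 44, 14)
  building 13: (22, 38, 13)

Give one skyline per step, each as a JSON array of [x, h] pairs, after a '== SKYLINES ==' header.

== SKYLINES ==
[[18,2],[20,0]]
[[18,2],[26,0]]
[[9,11],[14,0],[18,2],[26,0]]
[[9,11],[14,0],[18,2],[26,0],[45,13],[48,0]]
[[2,13],[5,0],[9,11],[14,0],[18,2],[26,0],[45,13],[48,0]]
[[2,13],[5,0],[9,11],[14,0],[18,2],[26,0],[39,12],[45,13],[48,0]]
[[2,13],[5,10],[9,11],[14,10],[20,2],[26,0],[39,12],[45,13],[48,0]]
[[2,13],[5,10],[9,11],[14,10],[20,2],[26,0],[39,12],[45,13],[48,0]]
[[2,13],[5,10],[9,11],[14,10],[20,4],[28,0],[39,12],[45,13],[48,0]]
[[2,13],[5,10],[9,11],[14,10],[20,4],[28,0],[37,5],[38,0],[39,12],[45,13],[48,0]]
[[2,13],[5,10],[9,11],[14,10],[20,4],[28,0],[37,5],[38,0],[39,12],[45,19],[48,0]]
[[2,13],[5,10],[9,11],[14,10],[20,4],[28,0],[37,5],[38,0],[39,12],[41,14],[44,12],[45,19],[48,0]]
[[2,13],[5,10],[9,11],[14,10],[20,4],[22,13],[38,0],[39,12],[41,14],[44,12],[45,19],[48,0]]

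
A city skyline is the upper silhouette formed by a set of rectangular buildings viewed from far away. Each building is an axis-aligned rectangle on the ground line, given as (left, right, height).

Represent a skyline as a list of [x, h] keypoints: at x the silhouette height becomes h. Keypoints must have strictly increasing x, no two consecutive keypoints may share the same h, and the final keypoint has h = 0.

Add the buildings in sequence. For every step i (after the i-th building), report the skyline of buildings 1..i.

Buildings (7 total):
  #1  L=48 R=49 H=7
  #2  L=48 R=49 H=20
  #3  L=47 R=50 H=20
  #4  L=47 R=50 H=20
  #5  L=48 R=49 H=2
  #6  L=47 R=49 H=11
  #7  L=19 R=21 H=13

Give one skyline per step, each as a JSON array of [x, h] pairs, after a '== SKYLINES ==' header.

== SKYLINES ==
[[48,7],[49,0]]
[[48,20],[49,0]]
[[47,20],[50,0]]
[[47,20],[50,0]]
[[47,20],[50,0]]
[[47,20],[50,0]]
[[19,13],[21,0],[47,20],[50,0]]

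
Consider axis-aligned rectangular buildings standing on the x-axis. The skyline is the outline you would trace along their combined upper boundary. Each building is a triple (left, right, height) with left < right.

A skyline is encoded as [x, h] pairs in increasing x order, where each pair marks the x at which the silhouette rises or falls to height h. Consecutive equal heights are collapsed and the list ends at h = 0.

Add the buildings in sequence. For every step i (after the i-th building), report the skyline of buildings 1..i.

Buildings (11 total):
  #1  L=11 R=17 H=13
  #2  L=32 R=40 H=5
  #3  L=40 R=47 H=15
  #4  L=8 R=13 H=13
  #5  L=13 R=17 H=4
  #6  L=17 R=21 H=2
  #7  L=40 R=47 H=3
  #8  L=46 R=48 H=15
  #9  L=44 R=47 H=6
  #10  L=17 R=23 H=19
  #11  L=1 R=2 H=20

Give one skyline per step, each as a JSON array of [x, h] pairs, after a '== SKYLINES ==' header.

== SKYLINES ==
[[11,13],[17,0]]
[[11,13],[17,0],[32,5],[40,0]]
[[11,13],[17,0],[32,5],[40,15],[47,0]]
[[8,13],[17,0],[32,5],[40,15],[47,0]]
[[8,13],[17,0],[32,5],[40,15],[47,0]]
[[8,13],[17,2],[21,0],[32,5],[40,15],[47,0]]
[[8,13],[17,2],[21,0],[32,5],[40,15],[47,0]]
[[8,13],[17,2],[21,0],[32,5],[40,15],[48,0]]
[[8,13],[17,2],[21,0],[32,5],[40,15],[48,0]]
[[8,13],[17,19],[23,0],[32,5],[40,15],[48,0]]
[[1,20],[2,0],[8,13],[17,19],[23,0],[32,5],[40,15],[48,0]]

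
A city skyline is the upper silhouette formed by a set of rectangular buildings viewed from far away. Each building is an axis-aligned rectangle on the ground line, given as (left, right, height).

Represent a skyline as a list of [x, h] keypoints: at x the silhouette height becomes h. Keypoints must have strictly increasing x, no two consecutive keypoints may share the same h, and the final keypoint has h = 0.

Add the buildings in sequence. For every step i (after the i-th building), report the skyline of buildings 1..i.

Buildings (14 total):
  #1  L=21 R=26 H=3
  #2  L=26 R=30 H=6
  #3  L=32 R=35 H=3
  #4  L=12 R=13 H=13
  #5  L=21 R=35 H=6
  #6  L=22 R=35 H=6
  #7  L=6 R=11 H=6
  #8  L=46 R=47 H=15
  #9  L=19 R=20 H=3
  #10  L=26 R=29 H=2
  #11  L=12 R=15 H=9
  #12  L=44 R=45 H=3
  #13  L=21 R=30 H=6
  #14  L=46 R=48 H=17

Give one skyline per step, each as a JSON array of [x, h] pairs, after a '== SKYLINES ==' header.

== SKYLINES ==
[[21,3],[26,0]]
[[21,3],[26,6],[30,0]]
[[21,3],[26,6],[30,0],[32,3],[35,0]]
[[12,13],[13,0],[21,3],[26,6],[30,0],[32,3],[35,0]]
[[12,13],[13,0],[21,6],[35,0]]
[[12,13],[13,0],[21,6],[35,0]]
[[6,6],[11,0],[12,13],[13,0],[21,6],[35,0]]
[[6,6],[11,0],[12,13],[13,0],[21,6],[35,0],[46,15],[47,0]]
[[6,6],[11,0],[12,13],[13,0],[19,3],[20,0],[21,6],[35,0],[46,15],[47,0]]
[[6,6],[11,0],[12,13],[13,0],[19,3],[20,0],[21,6],[35,0],[46,15],[47,0]]
[[6,6],[11,0],[12,13],[13,9],[15,0],[19,3],[20,0],[21,6],[35,0],[46,15],[47,0]]
[[6,6],[11,0],[12,13],[13,9],[15,0],[19,3],[20,0],[21,6],[35,0],[44,3],[45,0],[46,15],[47,0]]
[[6,6],[11,0],[12,13],[13,9],[15,0],[19,3],[20,0],[21,6],[35,0],[44,3],[45,0],[46,15],[47,0]]
[[6,6],[11,0],[12,13],[13,9],[15,0],[19,3],[20,0],[21,6],[35,0],[44,3],[45,0],[46,17],[48,0]]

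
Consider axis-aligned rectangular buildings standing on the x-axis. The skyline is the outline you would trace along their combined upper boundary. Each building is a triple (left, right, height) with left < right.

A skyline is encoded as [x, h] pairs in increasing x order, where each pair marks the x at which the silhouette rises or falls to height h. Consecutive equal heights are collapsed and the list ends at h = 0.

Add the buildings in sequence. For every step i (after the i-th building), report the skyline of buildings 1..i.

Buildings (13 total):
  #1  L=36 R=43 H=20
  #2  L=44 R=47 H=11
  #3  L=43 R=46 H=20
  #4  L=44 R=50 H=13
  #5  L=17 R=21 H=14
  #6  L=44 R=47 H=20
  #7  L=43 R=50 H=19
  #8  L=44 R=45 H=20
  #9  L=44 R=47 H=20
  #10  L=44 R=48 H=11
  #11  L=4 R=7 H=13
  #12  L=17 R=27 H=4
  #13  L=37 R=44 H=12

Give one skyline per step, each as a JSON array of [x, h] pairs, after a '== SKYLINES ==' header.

== SKYLINES ==
[[36,20],[43,0]]
[[36,20],[43,0],[44,11],[47,0]]
[[36,20],[46,11],[47,0]]
[[36,20],[46,13],[50,0]]
[[17,14],[21,0],[36,20],[46,13],[50,0]]
[[17,14],[21,0],[36,20],[47,13],[50,0]]
[[17,14],[21,0],[36,20],[47,19],[50,0]]
[[17,14],[21,0],[36,20],[47,19],[50,0]]
[[17,14],[21,0],[36,20],[47,19],[50,0]]
[[17,14],[21,0],[36,20],[47,19],[50,0]]
[[4,13],[7,0],[17,14],[21,0],[36,20],[47,19],[50,0]]
[[4,13],[7,0],[17,14],[21,4],[27,0],[36,20],[47,19],[50,0]]
[[4,13],[7,0],[17,14],[21,4],[27,0],[36,20],[47,19],[50,0]]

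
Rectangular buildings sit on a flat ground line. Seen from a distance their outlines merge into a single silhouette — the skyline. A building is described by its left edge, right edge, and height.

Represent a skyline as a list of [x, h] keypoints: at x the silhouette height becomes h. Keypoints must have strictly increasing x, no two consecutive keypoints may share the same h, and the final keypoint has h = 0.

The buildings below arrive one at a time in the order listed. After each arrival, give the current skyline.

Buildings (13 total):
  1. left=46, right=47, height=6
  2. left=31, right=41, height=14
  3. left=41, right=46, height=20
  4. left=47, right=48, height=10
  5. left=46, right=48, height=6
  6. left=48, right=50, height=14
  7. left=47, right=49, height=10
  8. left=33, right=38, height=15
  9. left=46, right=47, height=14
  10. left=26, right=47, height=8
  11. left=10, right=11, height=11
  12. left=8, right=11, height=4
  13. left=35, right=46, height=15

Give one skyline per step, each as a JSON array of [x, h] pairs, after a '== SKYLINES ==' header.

== SKYLINES ==
[[46,6],[47,0]]
[[31,14],[41,0],[46,6],[47,0]]
[[31,14],[41,20],[46,6],[47,0]]
[[31,14],[41,20],[46,6],[47,10],[48,0]]
[[31,14],[41,20],[46,6],[47,10],[48,0]]
[[31,14],[41,20],[46,6],[47,10],[48,14],[50,0]]
[[31,14],[41,20],[46,6],[47,10],[48,14],[50,0]]
[[31,14],[33,15],[38,14],[41,20],[46,6],[47,10],[48,14],[50,0]]
[[31,14],[33,15],[38,14],[41,20],[46,14],[47,10],[48,14],[50,0]]
[[26,8],[31,14],[33,15],[38,14],[41,20],[46,14],[47,10],[48,14],[50,0]]
[[10,11],[11,0],[26,8],[31,14],[33,15],[38,14],[41,20],[46,14],[47,10],[48,14],[50,0]]
[[8,4],[10,11],[11,0],[26,8],[31,14],[33,15],[38,14],[41,20],[46,14],[47,10],[48,14],[50,0]]
[[8,4],[10,11],[11,0],[26,8],[31,14],[33,15],[41,20],[46,14],[47,10],[48,14],[50,0]]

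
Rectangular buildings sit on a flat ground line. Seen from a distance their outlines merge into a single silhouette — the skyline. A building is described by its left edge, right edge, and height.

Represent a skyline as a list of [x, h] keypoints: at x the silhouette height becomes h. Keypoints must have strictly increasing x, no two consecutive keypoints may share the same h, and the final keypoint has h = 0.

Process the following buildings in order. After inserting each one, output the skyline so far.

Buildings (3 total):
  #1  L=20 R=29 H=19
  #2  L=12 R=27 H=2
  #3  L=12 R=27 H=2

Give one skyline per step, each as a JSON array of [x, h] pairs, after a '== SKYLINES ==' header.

== SKYLINES ==
[[20,19],[29,0]]
[[12,2],[20,19],[29,0]]
[[12,2],[20,19],[29,0]]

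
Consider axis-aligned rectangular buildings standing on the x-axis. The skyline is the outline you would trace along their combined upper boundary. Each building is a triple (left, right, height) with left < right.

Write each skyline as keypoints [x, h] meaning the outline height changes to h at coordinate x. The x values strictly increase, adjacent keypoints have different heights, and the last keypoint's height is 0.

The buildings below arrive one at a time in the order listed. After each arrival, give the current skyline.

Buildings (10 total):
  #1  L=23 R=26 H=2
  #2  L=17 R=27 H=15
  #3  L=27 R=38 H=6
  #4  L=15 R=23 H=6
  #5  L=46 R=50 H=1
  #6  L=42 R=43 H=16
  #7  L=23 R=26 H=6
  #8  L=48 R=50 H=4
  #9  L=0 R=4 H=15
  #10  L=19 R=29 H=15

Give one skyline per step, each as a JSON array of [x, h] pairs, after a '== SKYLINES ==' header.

== SKYLINES ==
[[23,2],[26,0]]
[[17,15],[27,0]]
[[17,15],[27,6],[38,0]]
[[15,6],[17,15],[27,6],[38,0]]
[[15,6],[17,15],[27,6],[38,0],[46,1],[50,0]]
[[15,6],[17,15],[27,6],[38,0],[42,16],[43,0],[46,1],[50,0]]
[[15,6],[17,15],[27,6],[38,0],[42,16],[43,0],[46,1],[50,0]]
[[15,6],[17,15],[27,6],[38,0],[42,16],[43,0],[46,1],[48,4],[50,0]]
[[0,15],[4,0],[15,6],[17,15],[27,6],[38,0],[42,16],[43,0],[46,1],[48,4],[50,0]]
[[0,15],[4,0],[15,6],[17,15],[29,6],[38,0],[42,16],[43,0],[46,1],[48,4],[50,0]]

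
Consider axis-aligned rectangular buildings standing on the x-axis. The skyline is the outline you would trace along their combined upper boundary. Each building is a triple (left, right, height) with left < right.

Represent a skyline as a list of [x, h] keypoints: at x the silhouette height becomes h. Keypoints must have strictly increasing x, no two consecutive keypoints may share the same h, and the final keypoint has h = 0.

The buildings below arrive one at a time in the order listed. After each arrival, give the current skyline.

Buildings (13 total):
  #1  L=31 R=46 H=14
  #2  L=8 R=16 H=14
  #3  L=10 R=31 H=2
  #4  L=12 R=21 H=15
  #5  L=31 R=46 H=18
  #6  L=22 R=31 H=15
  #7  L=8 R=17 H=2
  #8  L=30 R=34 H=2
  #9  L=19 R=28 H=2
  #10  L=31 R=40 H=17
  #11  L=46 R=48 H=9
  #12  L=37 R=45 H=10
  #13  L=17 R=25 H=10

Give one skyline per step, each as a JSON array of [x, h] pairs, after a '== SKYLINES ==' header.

== SKYLINES ==
[[31,14],[46,0]]
[[8,14],[16,0],[31,14],[46,0]]
[[8,14],[16,2],[31,14],[46,0]]
[[8,14],[12,15],[21,2],[31,14],[46,0]]
[[8,14],[12,15],[21,2],[31,18],[46,0]]
[[8,14],[12,15],[21,2],[22,15],[31,18],[46,0]]
[[8,14],[12,15],[21,2],[22,15],[31,18],[46,0]]
[[8,14],[12,15],[21,2],[22,15],[31,18],[46,0]]
[[8,14],[12,15],[21,2],[22,15],[31,18],[46,0]]
[[8,14],[12,15],[21,2],[22,15],[31,18],[46,0]]
[[8,14],[12,15],[21,2],[22,15],[31,18],[46,9],[48,0]]
[[8,14],[12,15],[21,2],[22,15],[31,18],[46,9],[48,0]]
[[8,14],[12,15],[21,10],[22,15],[31,18],[46,9],[48,0]]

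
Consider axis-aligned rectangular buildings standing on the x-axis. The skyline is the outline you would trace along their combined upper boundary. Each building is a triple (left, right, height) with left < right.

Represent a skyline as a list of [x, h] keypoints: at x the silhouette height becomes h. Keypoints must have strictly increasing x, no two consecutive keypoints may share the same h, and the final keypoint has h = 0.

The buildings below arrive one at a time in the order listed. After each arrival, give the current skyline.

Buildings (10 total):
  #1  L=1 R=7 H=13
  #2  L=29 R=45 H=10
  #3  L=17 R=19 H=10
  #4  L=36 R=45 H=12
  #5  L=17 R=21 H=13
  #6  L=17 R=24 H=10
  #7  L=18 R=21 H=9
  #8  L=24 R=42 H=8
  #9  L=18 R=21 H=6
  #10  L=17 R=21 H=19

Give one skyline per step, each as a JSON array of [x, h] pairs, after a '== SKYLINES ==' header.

== SKYLINES ==
[[1,13],[7,0]]
[[1,13],[7,0],[29,10],[45,0]]
[[1,13],[7,0],[17,10],[19,0],[29,10],[45,0]]
[[1,13],[7,0],[17,10],[19,0],[29,10],[36,12],[45,0]]
[[1,13],[7,0],[17,13],[21,0],[29,10],[36,12],[45,0]]
[[1,13],[7,0],[17,13],[21,10],[24,0],[29,10],[36,12],[45,0]]
[[1,13],[7,0],[17,13],[21,10],[24,0],[29,10],[36,12],[45,0]]
[[1,13],[7,0],[17,13],[21,10],[24,8],[29,10],[36,12],[45,0]]
[[1,13],[7,0],[17,13],[21,10],[24,8],[29,10],[36,12],[45,0]]
[[1,13],[7,0],[17,19],[21,10],[24,8],[29,10],[36,12],[45,0]]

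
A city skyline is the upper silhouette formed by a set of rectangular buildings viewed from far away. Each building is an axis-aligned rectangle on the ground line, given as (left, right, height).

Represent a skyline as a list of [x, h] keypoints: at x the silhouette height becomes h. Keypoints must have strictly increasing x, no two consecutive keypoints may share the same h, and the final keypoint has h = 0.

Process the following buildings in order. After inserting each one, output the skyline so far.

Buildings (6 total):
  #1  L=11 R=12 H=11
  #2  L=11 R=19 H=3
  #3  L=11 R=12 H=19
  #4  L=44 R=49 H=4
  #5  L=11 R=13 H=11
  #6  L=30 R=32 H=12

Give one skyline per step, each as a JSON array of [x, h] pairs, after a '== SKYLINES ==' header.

== SKYLINES ==
[[11,11],[12,0]]
[[11,11],[12,3],[19,0]]
[[11,19],[12,3],[19,0]]
[[11,19],[12,3],[19,0],[44,4],[49,0]]
[[11,19],[12,11],[13,3],[19,0],[44,4],[49,0]]
[[11,19],[12,11],[13,3],[19,0],[30,12],[32,0],[44,4],[49,0]]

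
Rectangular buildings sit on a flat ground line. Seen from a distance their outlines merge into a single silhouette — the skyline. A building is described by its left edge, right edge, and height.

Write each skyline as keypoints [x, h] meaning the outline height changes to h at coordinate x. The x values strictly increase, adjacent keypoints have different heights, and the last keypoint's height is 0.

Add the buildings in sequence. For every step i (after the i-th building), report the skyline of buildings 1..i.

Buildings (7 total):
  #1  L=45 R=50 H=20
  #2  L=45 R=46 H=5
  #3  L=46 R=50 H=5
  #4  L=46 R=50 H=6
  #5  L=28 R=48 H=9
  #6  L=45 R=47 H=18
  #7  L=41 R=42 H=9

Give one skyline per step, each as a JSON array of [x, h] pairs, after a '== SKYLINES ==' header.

== SKYLINES ==
[[45,20],[50,0]]
[[45,20],[50,0]]
[[45,20],[50,0]]
[[45,20],[50,0]]
[[28,9],[45,20],[50,0]]
[[28,9],[45,20],[50,0]]
[[28,9],[45,20],[50,0]]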